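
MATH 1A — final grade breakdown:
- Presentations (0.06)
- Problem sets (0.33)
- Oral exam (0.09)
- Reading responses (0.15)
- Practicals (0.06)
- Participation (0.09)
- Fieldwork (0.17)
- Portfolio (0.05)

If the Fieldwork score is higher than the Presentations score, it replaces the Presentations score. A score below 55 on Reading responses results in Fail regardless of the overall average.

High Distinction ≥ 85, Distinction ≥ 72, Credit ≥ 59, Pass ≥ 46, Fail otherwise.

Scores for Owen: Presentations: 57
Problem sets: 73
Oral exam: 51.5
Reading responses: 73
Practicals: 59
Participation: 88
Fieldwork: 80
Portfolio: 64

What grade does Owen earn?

Distinction

Fieldwork (80) > Presentations (57), so Presentations counts as 80.
Reading responses score 73 ≥ 55: minimum met.
Weighted total:
  Presentations 80 × 0.06 = 4.8
  Problem sets 73 × 0.33 = 24.09
  Oral exam 51.5 × 0.09 = 4.635
  Reading responses 73 × 0.15 = 10.95
  Practicals 59 × 0.06 = 3.54
  Participation 88 × 0.09 = 7.92
  Fieldwork 80 × 0.17 = 13.6
  Portfolio 64 × 0.05 = 3.2
Sum = 72.735
72.735 is ≥ 72 and < 85 → Distinction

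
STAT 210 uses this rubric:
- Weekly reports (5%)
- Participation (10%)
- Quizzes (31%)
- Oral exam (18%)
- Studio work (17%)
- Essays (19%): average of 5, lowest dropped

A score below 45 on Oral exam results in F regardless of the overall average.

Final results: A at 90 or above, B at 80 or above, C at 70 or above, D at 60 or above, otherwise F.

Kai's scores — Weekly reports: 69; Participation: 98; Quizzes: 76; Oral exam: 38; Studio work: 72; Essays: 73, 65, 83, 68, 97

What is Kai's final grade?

Essays: drop 65 → average of remaining 4 = 321/4 = 80.25
Oral exam score 38 < 45: minimum not met.
Weighted total:
  Weekly reports 69 × 0.05 = 3.45
  Participation 98 × 0.1 = 9.8
  Quizzes 76 × 0.31 = 23.56
  Oral exam 38 × 0.18 = 6.84
  Studio work 72 × 0.17 = 12.24
  Essays 80.25 × 0.19 = 15.2475
Sum = 71.1375
Because the Oral exam minimum was not met, the result is F.

F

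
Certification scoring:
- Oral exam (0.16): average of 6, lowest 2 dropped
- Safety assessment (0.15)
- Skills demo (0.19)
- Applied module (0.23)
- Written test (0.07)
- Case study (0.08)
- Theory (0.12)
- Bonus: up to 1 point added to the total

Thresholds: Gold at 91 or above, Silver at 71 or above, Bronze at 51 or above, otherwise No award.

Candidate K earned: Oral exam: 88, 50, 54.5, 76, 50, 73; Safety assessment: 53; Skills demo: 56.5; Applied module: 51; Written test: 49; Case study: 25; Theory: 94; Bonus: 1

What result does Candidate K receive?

Bronze

Oral exam: drop 50, 50 → average of remaining 4 = 291.5/4 = 72.875
Weighted total:
  Oral exam 72.875 × 0.16 = 11.66
  Safety assessment 53 × 0.15 = 7.95
  Skills demo 56.5 × 0.19 = 10.735
  Applied module 51 × 0.23 = 11.73
  Written test 49 × 0.07 = 3.43
  Case study 25 × 0.08 = 2
  Theory 94 × 0.12 = 11.28
Sum = 58.785
Bonus: 58.785 + 1 = 59.785
59.785 is ≥ 51 and < 71 → Bronze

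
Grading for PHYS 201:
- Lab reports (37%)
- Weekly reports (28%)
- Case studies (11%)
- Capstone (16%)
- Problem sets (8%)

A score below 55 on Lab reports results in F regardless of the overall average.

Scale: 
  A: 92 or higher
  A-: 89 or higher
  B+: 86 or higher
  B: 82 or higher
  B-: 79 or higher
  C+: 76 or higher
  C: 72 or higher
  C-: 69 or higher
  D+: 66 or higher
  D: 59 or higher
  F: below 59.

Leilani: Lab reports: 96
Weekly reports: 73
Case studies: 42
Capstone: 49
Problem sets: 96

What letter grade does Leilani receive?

C+

Lab reports score 96 ≥ 55: minimum met.
Weighted total:
  Lab reports 96 × 0.37 = 35.52
  Weekly reports 73 × 0.28 = 20.44
  Case studies 42 × 0.11 = 4.62
  Capstone 49 × 0.16 = 7.84
  Problem sets 96 × 0.08 = 7.68
Sum = 76.1
76.1 is ≥ 76 and < 79 → C+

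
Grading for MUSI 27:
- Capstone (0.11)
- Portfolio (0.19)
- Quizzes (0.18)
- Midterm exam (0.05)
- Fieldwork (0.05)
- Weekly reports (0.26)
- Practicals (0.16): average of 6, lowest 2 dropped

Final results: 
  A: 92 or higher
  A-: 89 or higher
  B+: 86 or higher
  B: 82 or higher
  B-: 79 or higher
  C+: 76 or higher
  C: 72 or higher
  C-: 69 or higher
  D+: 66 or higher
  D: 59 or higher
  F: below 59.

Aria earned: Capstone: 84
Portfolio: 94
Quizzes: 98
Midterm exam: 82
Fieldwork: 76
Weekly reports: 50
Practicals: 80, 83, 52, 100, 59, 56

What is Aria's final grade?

Practicals: drop 52, 56 → average of remaining 4 = 322/4 = 80.5
Weighted total:
  Capstone 84 × 0.11 = 9.24
  Portfolio 94 × 0.19 = 17.86
  Quizzes 98 × 0.18 = 17.64
  Midterm exam 82 × 0.05 = 4.1
  Fieldwork 76 × 0.05 = 3.8
  Weekly reports 50 × 0.26 = 13
  Practicals 80.5 × 0.16 = 12.88
Sum = 78.52
78.52 is ≥ 76 and < 79 → C+

C+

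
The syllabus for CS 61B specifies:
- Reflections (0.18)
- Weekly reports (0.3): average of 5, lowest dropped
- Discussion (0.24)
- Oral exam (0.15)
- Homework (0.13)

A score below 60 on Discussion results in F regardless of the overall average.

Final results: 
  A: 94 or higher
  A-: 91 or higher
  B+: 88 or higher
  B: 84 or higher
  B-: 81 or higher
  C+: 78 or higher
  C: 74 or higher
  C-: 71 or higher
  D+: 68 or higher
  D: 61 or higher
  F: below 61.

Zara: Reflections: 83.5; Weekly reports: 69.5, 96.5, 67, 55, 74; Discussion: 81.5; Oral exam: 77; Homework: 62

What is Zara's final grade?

C

Weekly reports: drop 55 → average of remaining 4 = 307/4 = 76.75
Discussion score 81.5 ≥ 60: minimum met.
Weighted total:
  Reflections 83.5 × 0.18 = 15.03
  Weekly reports 76.75 × 0.3 = 23.025
  Discussion 81.5 × 0.24 = 19.56
  Oral exam 77 × 0.15 = 11.55
  Homework 62 × 0.13 = 8.06
Sum = 77.225
77.225 is ≥ 74 and < 78 → C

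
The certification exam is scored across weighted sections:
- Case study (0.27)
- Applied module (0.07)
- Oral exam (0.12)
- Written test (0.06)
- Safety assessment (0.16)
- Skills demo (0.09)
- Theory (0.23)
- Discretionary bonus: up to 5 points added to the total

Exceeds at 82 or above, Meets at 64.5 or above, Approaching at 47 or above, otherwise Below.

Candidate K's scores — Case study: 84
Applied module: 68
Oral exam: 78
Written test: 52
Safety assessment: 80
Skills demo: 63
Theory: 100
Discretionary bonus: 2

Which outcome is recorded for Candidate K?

Weighted total:
  Case study 84 × 0.27 = 22.68
  Applied module 68 × 0.07 = 4.76
  Oral exam 78 × 0.12 = 9.36
  Written test 52 × 0.06 = 3.12
  Safety assessment 80 × 0.16 = 12.8
  Skills demo 63 × 0.09 = 5.67
  Theory 100 × 0.23 = 23
Sum = 81.39
Discretionary bonus: 81.39 + 2 = 83.39
83.39 ≥ 82 → Exceeds

Exceeds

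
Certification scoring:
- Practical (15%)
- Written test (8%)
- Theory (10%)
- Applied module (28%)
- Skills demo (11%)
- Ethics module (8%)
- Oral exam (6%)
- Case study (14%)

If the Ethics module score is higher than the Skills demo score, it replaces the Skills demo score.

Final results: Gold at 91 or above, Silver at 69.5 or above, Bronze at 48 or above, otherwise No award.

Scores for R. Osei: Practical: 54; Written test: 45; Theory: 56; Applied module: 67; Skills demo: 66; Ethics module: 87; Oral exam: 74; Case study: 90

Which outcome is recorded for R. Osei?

Ethics module (87) > Skills demo (66), so Skills demo counts as 87.
Weighted total:
  Practical 54 × 0.15 = 8.1
  Written test 45 × 0.08 = 3.6
  Theory 56 × 0.1 = 5.6
  Applied module 67 × 0.28 = 18.76
  Skills demo 87 × 0.11 = 9.57
  Ethics module 87 × 0.08 = 6.96
  Oral exam 74 × 0.06 = 4.44
  Case study 90 × 0.14 = 12.6
Sum = 69.63
69.63 is ≥ 69.5 and < 91 → Silver

Silver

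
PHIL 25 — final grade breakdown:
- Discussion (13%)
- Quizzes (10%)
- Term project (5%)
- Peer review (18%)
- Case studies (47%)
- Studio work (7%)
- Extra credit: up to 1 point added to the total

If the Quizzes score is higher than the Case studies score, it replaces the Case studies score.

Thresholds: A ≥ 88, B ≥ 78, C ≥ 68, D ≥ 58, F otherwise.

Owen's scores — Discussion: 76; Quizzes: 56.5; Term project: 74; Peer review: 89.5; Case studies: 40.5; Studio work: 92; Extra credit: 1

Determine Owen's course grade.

C

Quizzes (56.5) > Case studies (40.5), so Case studies counts as 56.5.
Weighted total:
  Discussion 76 × 0.13 = 9.88
  Quizzes 56.5 × 0.1 = 5.65
  Term project 74 × 0.05 = 3.7
  Peer review 89.5 × 0.18 = 16.11
  Case studies 56.5 × 0.47 = 26.555
  Studio work 92 × 0.07 = 6.44
Sum = 68.335
Extra credit: 68.335 + 1 = 69.335
69.335 is ≥ 68 and < 78 → C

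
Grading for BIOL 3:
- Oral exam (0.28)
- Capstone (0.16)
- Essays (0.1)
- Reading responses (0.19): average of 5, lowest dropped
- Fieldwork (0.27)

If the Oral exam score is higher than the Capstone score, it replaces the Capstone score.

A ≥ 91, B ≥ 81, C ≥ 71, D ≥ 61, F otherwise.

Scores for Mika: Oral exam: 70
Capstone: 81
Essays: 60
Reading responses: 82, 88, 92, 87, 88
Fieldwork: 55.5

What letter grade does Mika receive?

D

Reading responses: drop 82 → average of remaining 4 = 355/4 = 88.75
Oral exam (70) ≤ Capstone (81), so Capstone stays at 81.
Weighted total:
  Oral exam 70 × 0.28 = 19.6
  Capstone 81 × 0.16 = 12.96
  Essays 60 × 0.1 = 6
  Reading responses 88.75 × 0.19 = 16.8625
  Fieldwork 55.5 × 0.27 = 14.985
Sum = 70.4075
70.4075 is ≥ 61 and < 71 → D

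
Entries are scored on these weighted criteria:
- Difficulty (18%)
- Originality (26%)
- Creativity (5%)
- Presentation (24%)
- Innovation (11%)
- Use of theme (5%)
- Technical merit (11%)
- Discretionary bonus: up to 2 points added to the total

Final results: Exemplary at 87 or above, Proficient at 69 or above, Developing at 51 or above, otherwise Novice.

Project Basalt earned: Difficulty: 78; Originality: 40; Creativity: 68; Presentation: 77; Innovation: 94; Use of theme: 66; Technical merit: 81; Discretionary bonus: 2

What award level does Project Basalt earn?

Weighted total:
  Difficulty 78 × 0.18 = 14.04
  Originality 40 × 0.26 = 10.4
  Creativity 68 × 0.05 = 3.4
  Presentation 77 × 0.24 = 18.48
  Innovation 94 × 0.11 = 10.34
  Use of theme 66 × 0.05 = 3.3
  Technical merit 81 × 0.11 = 8.91
Sum = 68.87
Discretionary bonus: 68.87 + 2 = 70.87
70.87 is ≥ 69 and < 87 → Proficient

Proficient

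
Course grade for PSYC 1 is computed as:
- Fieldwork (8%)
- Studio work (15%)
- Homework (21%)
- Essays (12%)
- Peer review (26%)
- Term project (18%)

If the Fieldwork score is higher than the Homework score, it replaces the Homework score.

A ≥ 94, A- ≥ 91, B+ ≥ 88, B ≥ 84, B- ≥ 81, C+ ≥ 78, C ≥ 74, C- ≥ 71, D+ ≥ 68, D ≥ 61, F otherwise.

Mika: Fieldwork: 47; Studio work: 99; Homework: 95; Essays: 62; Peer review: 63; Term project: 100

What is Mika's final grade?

Fieldwork (47) ≤ Homework (95), so Homework stays at 95.
Weighted total:
  Fieldwork 47 × 0.08 = 3.76
  Studio work 99 × 0.15 = 14.85
  Homework 95 × 0.21 = 19.95
  Essays 62 × 0.12 = 7.44
  Peer review 63 × 0.26 = 16.38
  Term project 100 × 0.18 = 18
Sum = 80.38
80.38 is ≥ 78 and < 81 → C+

C+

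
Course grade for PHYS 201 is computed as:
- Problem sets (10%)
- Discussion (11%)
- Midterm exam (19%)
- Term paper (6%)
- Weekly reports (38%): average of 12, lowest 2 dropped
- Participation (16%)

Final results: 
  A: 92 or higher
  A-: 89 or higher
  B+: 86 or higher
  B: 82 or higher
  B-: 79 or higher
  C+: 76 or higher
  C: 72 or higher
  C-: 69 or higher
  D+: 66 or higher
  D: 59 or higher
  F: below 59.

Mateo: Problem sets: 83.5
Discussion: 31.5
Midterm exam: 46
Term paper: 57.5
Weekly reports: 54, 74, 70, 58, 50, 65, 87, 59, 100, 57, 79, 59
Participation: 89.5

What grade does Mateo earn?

Weekly reports: drop 50, 54 → average of remaining 10 = 708/10 = 70.8
Weighted total:
  Problem sets 83.5 × 0.1 = 8.35
  Discussion 31.5 × 0.11 = 3.465
  Midterm exam 46 × 0.19 = 8.74
  Term paper 57.5 × 0.06 = 3.45
  Weekly reports 70.8 × 0.38 = 26.904
  Participation 89.5 × 0.16 = 14.32
Sum = 65.229
65.229 is ≥ 59 and < 66 → D

D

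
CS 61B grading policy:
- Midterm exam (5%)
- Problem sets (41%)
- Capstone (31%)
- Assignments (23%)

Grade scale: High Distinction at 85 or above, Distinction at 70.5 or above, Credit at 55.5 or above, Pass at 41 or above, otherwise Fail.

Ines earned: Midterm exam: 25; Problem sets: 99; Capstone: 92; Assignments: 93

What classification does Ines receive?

High Distinction

Weighted total:
  Midterm exam 25 × 0.05 = 1.25
  Problem sets 99 × 0.41 = 40.59
  Capstone 92 × 0.31 = 28.52
  Assignments 93 × 0.23 = 21.39
Sum = 91.75
91.75 ≥ 85 → High Distinction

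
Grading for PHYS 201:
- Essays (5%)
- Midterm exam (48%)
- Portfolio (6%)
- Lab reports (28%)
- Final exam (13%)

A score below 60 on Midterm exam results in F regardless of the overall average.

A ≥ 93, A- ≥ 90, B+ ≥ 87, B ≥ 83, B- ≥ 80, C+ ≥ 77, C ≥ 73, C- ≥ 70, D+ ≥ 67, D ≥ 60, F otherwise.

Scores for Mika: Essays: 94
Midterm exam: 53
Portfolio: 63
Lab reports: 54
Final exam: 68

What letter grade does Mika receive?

Midterm exam score 53 < 60: minimum not met.
Weighted total:
  Essays 94 × 0.05 = 4.7
  Midterm exam 53 × 0.48 = 25.44
  Portfolio 63 × 0.06 = 3.78
  Lab reports 54 × 0.28 = 15.12
  Final exam 68 × 0.13 = 8.84
Sum = 57.88
Because the Midterm exam minimum was not met, the result is F.

F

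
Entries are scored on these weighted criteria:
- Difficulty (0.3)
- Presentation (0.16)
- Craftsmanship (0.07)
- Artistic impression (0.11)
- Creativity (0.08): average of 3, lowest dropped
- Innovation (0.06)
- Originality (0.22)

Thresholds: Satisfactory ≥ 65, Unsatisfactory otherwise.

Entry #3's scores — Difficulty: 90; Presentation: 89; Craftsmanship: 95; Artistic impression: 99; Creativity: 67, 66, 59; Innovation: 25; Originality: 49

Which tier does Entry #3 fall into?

Creativity: drop 59 → average of remaining 2 = 133/2 = 66.5
Weighted total:
  Difficulty 90 × 0.3 = 27
  Presentation 89 × 0.16 = 14.24
  Craftsmanship 95 × 0.07 = 6.65
  Artistic impression 99 × 0.11 = 10.89
  Creativity 66.5 × 0.08 = 5.32
  Innovation 25 × 0.06 = 1.5
  Originality 49 × 0.22 = 10.78
Sum = 76.38
76.38 ≥ 65 → Satisfactory

Satisfactory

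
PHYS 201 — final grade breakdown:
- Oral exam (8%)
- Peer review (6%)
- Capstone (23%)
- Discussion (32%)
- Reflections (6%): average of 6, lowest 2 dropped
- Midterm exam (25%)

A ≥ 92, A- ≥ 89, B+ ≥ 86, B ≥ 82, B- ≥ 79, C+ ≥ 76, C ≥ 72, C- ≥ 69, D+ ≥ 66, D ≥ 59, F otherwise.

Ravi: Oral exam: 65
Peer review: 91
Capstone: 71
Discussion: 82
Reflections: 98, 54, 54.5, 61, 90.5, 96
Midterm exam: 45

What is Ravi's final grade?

C-

Reflections: drop 54, 54.5 → average of remaining 4 = 345.5/4 = 86.375
Weighted total:
  Oral exam 65 × 0.08 = 5.2
  Peer review 91 × 0.06 = 5.46
  Capstone 71 × 0.23 = 16.33
  Discussion 82 × 0.32 = 26.24
  Reflections 86.375 × 0.06 = 5.1825
  Midterm exam 45 × 0.25 = 11.25
Sum = 69.6625
69.6625 is ≥ 69 and < 72 → C-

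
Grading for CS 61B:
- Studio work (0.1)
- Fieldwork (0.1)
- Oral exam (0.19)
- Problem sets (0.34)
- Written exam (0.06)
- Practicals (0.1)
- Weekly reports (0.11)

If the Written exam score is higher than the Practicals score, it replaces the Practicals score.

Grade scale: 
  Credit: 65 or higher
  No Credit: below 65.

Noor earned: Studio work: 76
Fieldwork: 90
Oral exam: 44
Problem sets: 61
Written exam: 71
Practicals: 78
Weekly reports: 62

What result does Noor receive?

Written exam (71) ≤ Practicals (78), so Practicals stays at 78.
Weighted total:
  Studio work 76 × 0.1 = 7.6
  Fieldwork 90 × 0.1 = 9
  Oral exam 44 × 0.19 = 8.36
  Problem sets 61 × 0.34 = 20.74
  Written exam 71 × 0.06 = 4.26
  Practicals 78 × 0.1 = 7.8
  Weekly reports 62 × 0.11 = 6.82
Sum = 64.58
64.58 < 65 → No Credit

No Credit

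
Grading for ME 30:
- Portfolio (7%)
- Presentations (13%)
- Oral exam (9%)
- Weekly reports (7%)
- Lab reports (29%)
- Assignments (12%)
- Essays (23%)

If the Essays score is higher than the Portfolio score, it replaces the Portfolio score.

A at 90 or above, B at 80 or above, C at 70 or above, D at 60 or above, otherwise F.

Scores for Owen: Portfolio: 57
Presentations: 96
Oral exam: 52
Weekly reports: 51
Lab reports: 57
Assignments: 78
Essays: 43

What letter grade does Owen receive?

D

Essays (43) ≤ Portfolio (57), so Portfolio stays at 57.
Weighted total:
  Portfolio 57 × 0.07 = 3.99
  Presentations 96 × 0.13 = 12.48
  Oral exam 52 × 0.09 = 4.68
  Weekly reports 51 × 0.07 = 3.57
  Lab reports 57 × 0.29 = 16.53
  Assignments 78 × 0.12 = 9.36
  Essays 43 × 0.23 = 9.89
Sum = 60.5
60.5 is ≥ 60 and < 70 → D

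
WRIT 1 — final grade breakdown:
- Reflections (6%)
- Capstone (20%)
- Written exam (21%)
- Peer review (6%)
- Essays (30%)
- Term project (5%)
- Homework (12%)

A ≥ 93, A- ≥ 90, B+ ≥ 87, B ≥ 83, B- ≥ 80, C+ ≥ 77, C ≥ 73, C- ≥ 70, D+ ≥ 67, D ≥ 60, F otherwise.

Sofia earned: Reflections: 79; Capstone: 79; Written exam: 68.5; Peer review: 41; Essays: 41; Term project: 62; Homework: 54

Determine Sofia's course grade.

Weighted total:
  Reflections 79 × 0.06 = 4.74
  Capstone 79 × 0.2 = 15.8
  Written exam 68.5 × 0.21 = 14.385
  Peer review 41 × 0.06 = 2.46
  Essays 41 × 0.3 = 12.3
  Term project 62 × 0.05 = 3.1
  Homework 54 × 0.12 = 6.48
Sum = 59.265
59.265 < 60 → F

F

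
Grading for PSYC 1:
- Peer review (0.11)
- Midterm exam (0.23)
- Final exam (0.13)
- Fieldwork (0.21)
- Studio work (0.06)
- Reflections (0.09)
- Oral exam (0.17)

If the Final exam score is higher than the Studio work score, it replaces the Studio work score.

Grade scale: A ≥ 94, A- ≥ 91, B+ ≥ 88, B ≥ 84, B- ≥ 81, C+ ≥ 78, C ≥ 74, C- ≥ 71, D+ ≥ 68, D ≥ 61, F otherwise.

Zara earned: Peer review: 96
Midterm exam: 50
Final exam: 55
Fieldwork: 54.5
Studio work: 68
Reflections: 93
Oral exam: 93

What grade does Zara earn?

Final exam (55) ≤ Studio work (68), so Studio work stays at 68.
Weighted total:
  Peer review 96 × 0.11 = 10.56
  Midterm exam 50 × 0.23 = 11.5
  Final exam 55 × 0.13 = 7.15
  Fieldwork 54.5 × 0.21 = 11.445
  Studio work 68 × 0.06 = 4.08
  Reflections 93 × 0.09 = 8.37
  Oral exam 93 × 0.17 = 15.81
Sum = 68.915
68.915 is ≥ 68 and < 71 → D+

D+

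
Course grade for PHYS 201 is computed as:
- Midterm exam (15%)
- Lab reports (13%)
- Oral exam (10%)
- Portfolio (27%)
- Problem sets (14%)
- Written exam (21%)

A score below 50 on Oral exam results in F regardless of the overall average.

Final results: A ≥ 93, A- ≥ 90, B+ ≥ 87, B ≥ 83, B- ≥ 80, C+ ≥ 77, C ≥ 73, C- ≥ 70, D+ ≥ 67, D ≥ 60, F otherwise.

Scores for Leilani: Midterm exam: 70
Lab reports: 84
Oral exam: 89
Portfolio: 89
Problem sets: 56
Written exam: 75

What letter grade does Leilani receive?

Oral exam score 89 ≥ 50: minimum met.
Weighted total:
  Midterm exam 70 × 0.15 = 10.5
  Lab reports 84 × 0.13 = 10.92
  Oral exam 89 × 0.1 = 8.9
  Portfolio 89 × 0.27 = 24.03
  Problem sets 56 × 0.14 = 7.84
  Written exam 75 × 0.21 = 15.75
Sum = 77.94
77.94 is ≥ 77 and < 80 → C+

C+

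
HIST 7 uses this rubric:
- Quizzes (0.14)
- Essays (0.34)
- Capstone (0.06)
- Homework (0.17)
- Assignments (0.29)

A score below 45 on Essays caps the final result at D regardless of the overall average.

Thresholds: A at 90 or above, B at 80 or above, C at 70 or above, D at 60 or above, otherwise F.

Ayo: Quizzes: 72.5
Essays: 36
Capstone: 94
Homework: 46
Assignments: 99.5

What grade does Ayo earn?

Essays score 36 < 45: minimum not met.
Weighted total:
  Quizzes 72.5 × 0.14 = 10.15
  Essays 36 × 0.34 = 12.24
  Capstone 94 × 0.06 = 5.64
  Homework 46 × 0.17 = 7.82
  Assignments 99.5 × 0.29 = 28.855
Sum = 64.705
64.705 would be D; cap at D applies → D.

D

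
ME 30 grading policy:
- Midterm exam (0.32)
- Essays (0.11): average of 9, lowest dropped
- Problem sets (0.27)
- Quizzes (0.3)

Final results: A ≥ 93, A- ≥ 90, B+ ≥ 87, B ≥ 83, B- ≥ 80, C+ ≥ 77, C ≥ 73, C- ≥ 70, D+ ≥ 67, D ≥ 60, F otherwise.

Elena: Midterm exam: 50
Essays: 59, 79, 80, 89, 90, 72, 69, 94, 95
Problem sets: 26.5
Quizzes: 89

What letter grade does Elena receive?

F

Essays: drop 59 → average of remaining 8 = 668/8 = 83.5
Weighted total:
  Midterm exam 50 × 0.32 = 16
  Essays 83.5 × 0.11 = 9.185
  Problem sets 26.5 × 0.27 = 7.155
  Quizzes 89 × 0.3 = 26.7
Sum = 59.04
59.04 < 60 → F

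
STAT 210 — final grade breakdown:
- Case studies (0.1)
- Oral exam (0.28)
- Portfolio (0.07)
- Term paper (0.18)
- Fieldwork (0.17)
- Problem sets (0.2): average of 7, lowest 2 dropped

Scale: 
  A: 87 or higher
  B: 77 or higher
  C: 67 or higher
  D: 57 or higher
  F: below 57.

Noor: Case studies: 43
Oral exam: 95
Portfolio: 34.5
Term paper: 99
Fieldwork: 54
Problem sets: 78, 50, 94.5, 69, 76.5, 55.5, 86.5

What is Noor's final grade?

Problem sets: drop 50, 55.5 → average of remaining 5 = 404.5/5 = 80.9
Weighted total:
  Case studies 43 × 0.1 = 4.3
  Oral exam 95 × 0.28 = 26.6
  Portfolio 34.5 × 0.07 = 2.415
  Term paper 99 × 0.18 = 17.82
  Fieldwork 54 × 0.17 = 9.18
  Problem sets 80.9 × 0.2 = 16.18
Sum = 76.495
76.495 is ≥ 67 and < 77 → C

C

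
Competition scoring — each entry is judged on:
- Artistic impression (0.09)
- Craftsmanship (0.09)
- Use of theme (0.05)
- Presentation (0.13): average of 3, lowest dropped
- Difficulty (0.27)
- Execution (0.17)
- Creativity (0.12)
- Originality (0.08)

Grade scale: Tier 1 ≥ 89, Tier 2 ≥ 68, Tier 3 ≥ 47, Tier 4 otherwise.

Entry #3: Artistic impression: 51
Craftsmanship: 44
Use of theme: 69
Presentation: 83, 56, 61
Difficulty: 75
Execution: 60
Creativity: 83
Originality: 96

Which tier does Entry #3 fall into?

Presentation: drop 56 → average of remaining 2 = 144/2 = 72
Weighted total:
  Artistic impression 51 × 0.09 = 4.59
  Craftsmanship 44 × 0.09 = 3.96
  Use of theme 69 × 0.05 = 3.45
  Presentation 72 × 0.13 = 9.36
  Difficulty 75 × 0.27 = 20.25
  Execution 60 × 0.17 = 10.2
  Creativity 83 × 0.12 = 9.96
  Originality 96 × 0.08 = 7.68
Sum = 69.45
69.45 is ≥ 68 and < 89 → Tier 2

Tier 2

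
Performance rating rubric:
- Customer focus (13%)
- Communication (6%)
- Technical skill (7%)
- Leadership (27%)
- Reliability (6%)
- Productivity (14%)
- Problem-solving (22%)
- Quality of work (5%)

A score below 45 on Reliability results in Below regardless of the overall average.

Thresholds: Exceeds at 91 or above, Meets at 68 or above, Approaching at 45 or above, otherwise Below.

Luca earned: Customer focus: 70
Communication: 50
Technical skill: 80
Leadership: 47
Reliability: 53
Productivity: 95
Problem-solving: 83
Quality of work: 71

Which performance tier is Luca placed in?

Reliability score 53 ≥ 45: minimum met.
Weighted total:
  Customer focus 70 × 0.13 = 9.1
  Communication 50 × 0.06 = 3
  Technical skill 80 × 0.07 = 5.6
  Leadership 47 × 0.27 = 12.69
  Reliability 53 × 0.06 = 3.18
  Productivity 95 × 0.14 = 13.3
  Problem-solving 83 × 0.22 = 18.26
  Quality of work 71 × 0.05 = 3.55
Sum = 68.68
68.68 is ≥ 68 and < 91 → Meets

Meets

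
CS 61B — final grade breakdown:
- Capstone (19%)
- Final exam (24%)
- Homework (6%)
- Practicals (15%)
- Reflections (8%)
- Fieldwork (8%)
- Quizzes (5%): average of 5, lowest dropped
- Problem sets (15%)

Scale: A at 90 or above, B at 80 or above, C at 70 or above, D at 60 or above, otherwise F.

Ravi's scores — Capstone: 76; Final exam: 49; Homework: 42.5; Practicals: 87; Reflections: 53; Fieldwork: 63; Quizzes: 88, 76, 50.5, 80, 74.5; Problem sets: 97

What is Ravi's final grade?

Quizzes: drop 50.5 → average of remaining 4 = 318.5/4 = 79.625
Weighted total:
  Capstone 76 × 0.19 = 14.44
  Final exam 49 × 0.24 = 11.76
  Homework 42.5 × 0.06 = 2.55
  Practicals 87 × 0.15 = 13.05
  Reflections 53 × 0.08 = 4.24
  Fieldwork 63 × 0.08 = 5.04
  Quizzes 79.625 × 0.05 = 3.98125
  Problem sets 97 × 0.15 = 14.55
Sum = 69.61125
69.61125 is ≥ 60 and < 70 → D

D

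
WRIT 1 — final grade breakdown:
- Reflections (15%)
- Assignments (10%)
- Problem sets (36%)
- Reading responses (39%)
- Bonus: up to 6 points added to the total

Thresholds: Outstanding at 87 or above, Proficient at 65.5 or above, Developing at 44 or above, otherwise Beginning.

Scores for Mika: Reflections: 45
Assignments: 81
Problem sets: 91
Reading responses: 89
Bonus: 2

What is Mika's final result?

Weighted total:
  Reflections 45 × 0.15 = 6.75
  Assignments 81 × 0.1 = 8.1
  Problem sets 91 × 0.36 = 32.76
  Reading responses 89 × 0.39 = 34.71
Sum = 82.32
Bonus: 82.32 + 2 = 84.32
84.32 is ≥ 65.5 and < 87 → Proficient

Proficient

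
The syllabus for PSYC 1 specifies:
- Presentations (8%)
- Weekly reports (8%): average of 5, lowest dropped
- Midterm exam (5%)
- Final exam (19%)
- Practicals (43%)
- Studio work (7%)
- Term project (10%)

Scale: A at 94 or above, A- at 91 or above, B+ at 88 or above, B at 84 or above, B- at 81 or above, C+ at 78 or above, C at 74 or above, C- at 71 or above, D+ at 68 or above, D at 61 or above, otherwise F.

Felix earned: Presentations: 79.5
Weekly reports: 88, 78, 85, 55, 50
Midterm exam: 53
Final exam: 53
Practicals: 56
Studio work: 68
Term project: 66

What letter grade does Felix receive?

Weekly reports: drop 50 → average of remaining 4 = 306/4 = 76.5
Weighted total:
  Presentations 79.5 × 0.08 = 6.36
  Weekly reports 76.5 × 0.08 = 6.12
  Midterm exam 53 × 0.05 = 2.65
  Final exam 53 × 0.19 = 10.07
  Practicals 56 × 0.43 = 24.08
  Studio work 68 × 0.07 = 4.76
  Term project 66 × 0.1 = 6.6
Sum = 60.64
60.64 < 61 → F

F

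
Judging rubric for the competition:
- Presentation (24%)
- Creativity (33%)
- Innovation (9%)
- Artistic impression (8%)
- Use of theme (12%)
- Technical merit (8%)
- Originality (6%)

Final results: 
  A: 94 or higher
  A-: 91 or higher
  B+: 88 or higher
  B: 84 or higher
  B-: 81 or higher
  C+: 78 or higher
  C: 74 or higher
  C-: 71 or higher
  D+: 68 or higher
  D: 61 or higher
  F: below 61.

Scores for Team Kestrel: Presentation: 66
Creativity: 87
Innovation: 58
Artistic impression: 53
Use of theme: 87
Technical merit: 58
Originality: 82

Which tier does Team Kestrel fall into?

Weighted total:
  Presentation 66 × 0.24 = 15.84
  Creativity 87 × 0.33 = 28.71
  Innovation 58 × 0.09 = 5.22
  Artistic impression 53 × 0.08 = 4.24
  Use of theme 87 × 0.12 = 10.44
  Technical merit 58 × 0.08 = 4.64
  Originality 82 × 0.06 = 4.92
Sum = 74.01
74.01 is ≥ 74 and < 78 → C

C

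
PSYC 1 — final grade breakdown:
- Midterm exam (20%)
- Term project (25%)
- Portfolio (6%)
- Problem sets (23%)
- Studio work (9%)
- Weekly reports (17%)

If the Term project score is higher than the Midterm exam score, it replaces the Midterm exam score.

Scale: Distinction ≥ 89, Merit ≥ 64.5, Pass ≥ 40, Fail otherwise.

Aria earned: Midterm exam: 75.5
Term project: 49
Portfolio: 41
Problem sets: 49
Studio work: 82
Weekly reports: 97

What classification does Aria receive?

Merit

Term project (49) ≤ Midterm exam (75.5), so Midterm exam stays at 75.5.
Weighted total:
  Midterm exam 75.5 × 0.2 = 15.1
  Term project 49 × 0.25 = 12.25
  Portfolio 41 × 0.06 = 2.46
  Problem sets 49 × 0.23 = 11.27
  Studio work 82 × 0.09 = 7.38
  Weekly reports 97 × 0.17 = 16.49
Sum = 64.95
64.95 is ≥ 64.5 and < 89 → Merit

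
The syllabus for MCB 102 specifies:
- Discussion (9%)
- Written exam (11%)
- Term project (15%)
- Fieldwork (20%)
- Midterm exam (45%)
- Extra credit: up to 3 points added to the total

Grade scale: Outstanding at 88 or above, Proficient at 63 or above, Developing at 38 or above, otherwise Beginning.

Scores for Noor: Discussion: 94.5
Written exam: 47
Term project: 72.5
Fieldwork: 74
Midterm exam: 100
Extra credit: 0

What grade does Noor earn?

Proficient

Weighted total:
  Discussion 94.5 × 0.09 = 8.505
  Written exam 47 × 0.11 = 5.17
  Term project 72.5 × 0.15 = 10.875
  Fieldwork 74 × 0.2 = 14.8
  Midterm exam 100 × 0.45 = 45
Sum = 84.35
Extra credit: 84.35 + 0 = 84.35
84.35 is ≥ 63 and < 88 → Proficient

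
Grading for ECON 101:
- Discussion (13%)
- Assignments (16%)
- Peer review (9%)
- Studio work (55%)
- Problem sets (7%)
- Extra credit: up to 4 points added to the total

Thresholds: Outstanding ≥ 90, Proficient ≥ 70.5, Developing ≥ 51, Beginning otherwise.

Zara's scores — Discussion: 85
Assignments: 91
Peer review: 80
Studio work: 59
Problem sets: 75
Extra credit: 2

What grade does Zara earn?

Proficient

Weighted total:
  Discussion 85 × 0.13 = 11.05
  Assignments 91 × 0.16 = 14.56
  Peer review 80 × 0.09 = 7.2
  Studio work 59 × 0.55 = 32.45
  Problem sets 75 × 0.07 = 5.25
Sum = 70.51
Extra credit: 70.51 + 2 = 72.51
72.51 is ≥ 70.5 and < 90 → Proficient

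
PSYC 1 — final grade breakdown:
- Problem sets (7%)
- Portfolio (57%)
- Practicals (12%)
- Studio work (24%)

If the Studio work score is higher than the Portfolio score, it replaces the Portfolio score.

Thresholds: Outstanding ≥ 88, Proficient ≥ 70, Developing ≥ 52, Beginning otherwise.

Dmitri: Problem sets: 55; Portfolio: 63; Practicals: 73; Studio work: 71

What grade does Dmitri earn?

Studio work (71) > Portfolio (63), so Portfolio counts as 71.
Weighted total:
  Problem sets 55 × 0.07 = 3.85
  Portfolio 71 × 0.57 = 40.47
  Practicals 73 × 0.12 = 8.76
  Studio work 71 × 0.24 = 17.04
Sum = 70.12
70.12 is ≥ 70 and < 88 → Proficient

Proficient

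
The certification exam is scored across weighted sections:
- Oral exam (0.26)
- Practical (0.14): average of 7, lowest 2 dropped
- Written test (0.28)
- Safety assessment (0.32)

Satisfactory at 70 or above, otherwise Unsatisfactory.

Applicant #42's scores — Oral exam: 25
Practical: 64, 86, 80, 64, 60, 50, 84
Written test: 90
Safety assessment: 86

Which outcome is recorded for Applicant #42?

Practical: drop 50, 60 → average of remaining 5 = 378/5 = 75.6
Weighted total:
  Oral exam 25 × 0.26 = 6.5
  Practical 75.6 × 0.14 = 10.584
  Written test 90 × 0.28 = 25.2
  Safety assessment 86 × 0.32 = 27.52
Sum = 69.804
69.804 < 70 → Unsatisfactory

Unsatisfactory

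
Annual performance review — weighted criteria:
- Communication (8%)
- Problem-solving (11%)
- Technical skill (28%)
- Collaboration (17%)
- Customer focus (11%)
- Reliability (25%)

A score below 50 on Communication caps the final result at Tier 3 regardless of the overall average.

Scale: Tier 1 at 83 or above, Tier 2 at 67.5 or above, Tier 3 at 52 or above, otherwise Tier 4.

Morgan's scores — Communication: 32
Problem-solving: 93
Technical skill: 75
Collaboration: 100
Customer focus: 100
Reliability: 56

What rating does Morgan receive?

Tier 3

Communication score 32 < 50: minimum not met.
Weighted total:
  Communication 32 × 0.08 = 2.56
  Problem-solving 93 × 0.11 = 10.23
  Technical skill 75 × 0.28 = 21
  Collaboration 100 × 0.17 = 17
  Customer focus 100 × 0.11 = 11
  Reliability 56 × 0.25 = 14
Sum = 75.79
75.79 would be Tier 2; cap at Tier 3 applies → Tier 3.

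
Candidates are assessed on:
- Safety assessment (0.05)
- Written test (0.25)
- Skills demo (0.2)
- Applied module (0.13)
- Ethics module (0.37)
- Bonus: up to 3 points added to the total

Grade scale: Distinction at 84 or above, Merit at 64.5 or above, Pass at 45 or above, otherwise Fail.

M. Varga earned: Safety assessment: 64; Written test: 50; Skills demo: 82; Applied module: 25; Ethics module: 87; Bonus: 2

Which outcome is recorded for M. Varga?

Merit

Weighted total:
  Safety assessment 64 × 0.05 = 3.2
  Written test 50 × 0.25 = 12.5
  Skills demo 82 × 0.2 = 16.4
  Applied module 25 × 0.13 = 3.25
  Ethics module 87 × 0.37 = 32.19
Sum = 67.54
Bonus: 67.54 + 2 = 69.54
69.54 is ≥ 64.5 and < 84 → Merit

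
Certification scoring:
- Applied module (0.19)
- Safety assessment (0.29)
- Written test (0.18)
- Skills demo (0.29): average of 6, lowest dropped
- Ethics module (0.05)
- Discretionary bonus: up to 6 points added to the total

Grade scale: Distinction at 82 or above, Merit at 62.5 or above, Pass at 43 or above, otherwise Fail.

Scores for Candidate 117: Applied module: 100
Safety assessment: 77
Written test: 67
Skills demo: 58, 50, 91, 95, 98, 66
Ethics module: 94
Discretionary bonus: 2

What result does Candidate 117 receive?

Skills demo: drop 50 → average of remaining 5 = 408/5 = 81.6
Weighted total:
  Applied module 100 × 0.19 = 19
  Safety assessment 77 × 0.29 = 22.33
  Written test 67 × 0.18 = 12.06
  Skills demo 81.6 × 0.29 = 23.664
  Ethics module 94 × 0.05 = 4.7
Sum = 81.754
Discretionary bonus: 81.754 + 2 = 83.754
83.754 ≥ 82 → Distinction

Distinction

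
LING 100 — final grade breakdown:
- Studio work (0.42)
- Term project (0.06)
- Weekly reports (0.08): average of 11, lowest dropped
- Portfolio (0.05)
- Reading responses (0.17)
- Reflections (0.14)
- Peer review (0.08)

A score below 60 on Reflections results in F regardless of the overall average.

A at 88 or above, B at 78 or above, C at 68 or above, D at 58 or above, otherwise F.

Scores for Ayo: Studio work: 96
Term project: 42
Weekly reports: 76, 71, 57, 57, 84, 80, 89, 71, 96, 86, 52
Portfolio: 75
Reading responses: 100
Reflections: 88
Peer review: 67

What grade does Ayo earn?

B

Weekly reports: drop 52 → average of remaining 10 = 767/10 = 76.7
Reflections score 88 ≥ 60: minimum met.
Weighted total:
  Studio work 96 × 0.42 = 40.32
  Term project 42 × 0.06 = 2.52
  Weekly reports 76.7 × 0.08 = 6.136
  Portfolio 75 × 0.05 = 3.75
  Reading responses 100 × 0.17 = 17
  Reflections 88 × 0.14 = 12.32
  Peer review 67 × 0.08 = 5.36
Sum = 87.406
87.406 is ≥ 78 and < 88 → B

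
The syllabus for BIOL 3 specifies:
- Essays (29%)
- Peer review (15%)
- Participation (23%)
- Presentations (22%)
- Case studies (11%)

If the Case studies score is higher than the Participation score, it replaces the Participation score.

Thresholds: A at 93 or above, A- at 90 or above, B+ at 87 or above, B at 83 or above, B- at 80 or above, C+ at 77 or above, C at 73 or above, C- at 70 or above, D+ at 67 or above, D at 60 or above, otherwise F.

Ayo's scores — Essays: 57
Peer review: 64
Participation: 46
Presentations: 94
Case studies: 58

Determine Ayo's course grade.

Case studies (58) > Participation (46), so Participation counts as 58.
Weighted total:
  Essays 57 × 0.29 = 16.53
  Peer review 64 × 0.15 = 9.6
  Participation 58 × 0.23 = 13.34
  Presentations 94 × 0.22 = 20.68
  Case studies 58 × 0.11 = 6.38
Sum = 66.53
66.53 is ≥ 60 and < 67 → D

D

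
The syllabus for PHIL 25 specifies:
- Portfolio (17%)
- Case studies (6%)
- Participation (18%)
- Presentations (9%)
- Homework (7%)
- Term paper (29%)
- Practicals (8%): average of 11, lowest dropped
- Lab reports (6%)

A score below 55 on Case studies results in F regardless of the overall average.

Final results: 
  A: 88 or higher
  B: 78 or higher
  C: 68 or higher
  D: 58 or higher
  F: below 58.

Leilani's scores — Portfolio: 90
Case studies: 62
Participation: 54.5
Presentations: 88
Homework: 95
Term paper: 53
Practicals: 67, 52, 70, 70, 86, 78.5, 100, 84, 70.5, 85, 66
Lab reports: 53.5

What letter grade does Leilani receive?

Practicals: drop 52 → average of remaining 10 = 777/10 = 77.7
Case studies score 62 ≥ 55: minimum met.
Weighted total:
  Portfolio 90 × 0.17 = 15.3
  Case studies 62 × 0.06 = 3.72
  Participation 54.5 × 0.18 = 9.81
  Presentations 88 × 0.09 = 7.92
  Homework 95 × 0.07 = 6.65
  Term paper 53 × 0.29 = 15.37
  Practicals 77.7 × 0.08 = 6.216
  Lab reports 53.5 × 0.06 = 3.21
Sum = 68.196
68.196 is ≥ 68 and < 78 → C

C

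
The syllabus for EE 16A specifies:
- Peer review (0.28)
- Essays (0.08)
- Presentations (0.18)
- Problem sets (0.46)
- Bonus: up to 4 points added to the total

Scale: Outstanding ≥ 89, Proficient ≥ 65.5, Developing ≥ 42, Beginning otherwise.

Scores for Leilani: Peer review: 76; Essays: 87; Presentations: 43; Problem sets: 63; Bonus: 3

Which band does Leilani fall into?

Weighted total:
  Peer review 76 × 0.28 = 21.28
  Essays 87 × 0.08 = 6.96
  Presentations 43 × 0.18 = 7.74
  Problem sets 63 × 0.46 = 28.98
Sum = 64.96
Bonus: 64.96 + 3 = 67.96
67.96 is ≥ 65.5 and < 89 → Proficient

Proficient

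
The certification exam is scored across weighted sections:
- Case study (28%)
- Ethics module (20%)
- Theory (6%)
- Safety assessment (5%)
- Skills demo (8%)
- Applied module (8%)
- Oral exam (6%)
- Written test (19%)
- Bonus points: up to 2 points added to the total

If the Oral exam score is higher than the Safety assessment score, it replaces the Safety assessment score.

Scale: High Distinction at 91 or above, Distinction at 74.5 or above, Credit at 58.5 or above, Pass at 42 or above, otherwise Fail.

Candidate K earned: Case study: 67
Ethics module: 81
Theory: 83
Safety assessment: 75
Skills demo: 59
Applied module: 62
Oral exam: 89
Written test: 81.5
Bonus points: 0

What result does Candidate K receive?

Oral exam (89) > Safety assessment (75), so Safety assessment counts as 89.
Weighted total:
  Case study 67 × 0.28 = 18.76
  Ethics module 81 × 0.2 = 16.2
  Theory 83 × 0.06 = 4.98
  Safety assessment 89 × 0.05 = 4.45
  Skills demo 59 × 0.08 = 4.72
  Applied module 62 × 0.08 = 4.96
  Oral exam 89 × 0.06 = 5.34
  Written test 81.5 × 0.19 = 15.485
Sum = 74.895
Bonus points: 74.895 + 0 = 74.895
74.895 is ≥ 74.5 and < 91 → Distinction

Distinction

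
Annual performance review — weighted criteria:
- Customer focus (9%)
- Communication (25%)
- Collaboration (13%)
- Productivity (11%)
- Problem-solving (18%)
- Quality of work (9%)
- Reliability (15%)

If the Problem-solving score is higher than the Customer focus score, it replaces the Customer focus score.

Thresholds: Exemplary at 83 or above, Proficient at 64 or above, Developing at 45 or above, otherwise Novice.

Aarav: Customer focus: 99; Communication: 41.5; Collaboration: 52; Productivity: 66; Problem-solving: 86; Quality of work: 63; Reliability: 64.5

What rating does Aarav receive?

Problem-solving (86) ≤ Customer focus (99), so Customer focus stays at 99.
Weighted total:
  Customer focus 99 × 0.09 = 8.91
  Communication 41.5 × 0.25 = 10.375
  Collaboration 52 × 0.13 = 6.76
  Productivity 66 × 0.11 = 7.26
  Problem-solving 86 × 0.18 = 15.48
  Quality of work 63 × 0.09 = 5.67
  Reliability 64.5 × 0.15 = 9.675
Sum = 64.13
64.13 is ≥ 64 and < 83 → Proficient

Proficient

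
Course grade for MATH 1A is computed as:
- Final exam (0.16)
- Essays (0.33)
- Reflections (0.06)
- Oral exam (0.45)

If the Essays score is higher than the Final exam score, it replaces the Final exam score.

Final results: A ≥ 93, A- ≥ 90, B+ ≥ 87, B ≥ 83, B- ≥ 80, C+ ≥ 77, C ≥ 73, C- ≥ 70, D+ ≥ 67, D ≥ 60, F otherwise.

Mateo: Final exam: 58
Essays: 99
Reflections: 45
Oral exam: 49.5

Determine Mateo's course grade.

Essays (99) > Final exam (58), so Final exam counts as 99.
Weighted total:
  Final exam 99 × 0.16 = 15.84
  Essays 99 × 0.33 = 32.67
  Reflections 45 × 0.06 = 2.7
  Oral exam 49.5 × 0.45 = 22.275
Sum = 73.485
73.485 is ≥ 73 and < 77 → C

C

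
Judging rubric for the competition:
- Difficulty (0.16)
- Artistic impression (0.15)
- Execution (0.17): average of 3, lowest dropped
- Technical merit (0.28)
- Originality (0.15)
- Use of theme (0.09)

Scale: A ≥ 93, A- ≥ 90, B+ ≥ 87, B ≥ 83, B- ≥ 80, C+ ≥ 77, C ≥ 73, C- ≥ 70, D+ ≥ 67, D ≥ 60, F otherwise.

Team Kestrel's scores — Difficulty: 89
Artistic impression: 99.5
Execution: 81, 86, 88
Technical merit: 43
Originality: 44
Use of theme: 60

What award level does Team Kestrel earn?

Execution: drop 81 → average of remaining 2 = 174/2 = 87
Weighted total:
  Difficulty 89 × 0.16 = 14.24
  Artistic impression 99.5 × 0.15 = 14.925
  Execution 87 × 0.17 = 14.79
  Technical merit 43 × 0.28 = 12.04
  Originality 44 × 0.15 = 6.6
  Use of theme 60 × 0.09 = 5.4
Sum = 67.995
67.995 is ≥ 67 and < 70 → D+

D+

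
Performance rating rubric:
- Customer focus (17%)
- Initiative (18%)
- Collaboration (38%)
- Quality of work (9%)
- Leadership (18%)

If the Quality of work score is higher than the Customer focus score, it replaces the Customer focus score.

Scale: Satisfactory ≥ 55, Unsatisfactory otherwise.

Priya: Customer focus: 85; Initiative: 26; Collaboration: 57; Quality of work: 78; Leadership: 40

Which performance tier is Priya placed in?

Quality of work (78) ≤ Customer focus (85), so Customer focus stays at 85.
Weighted total:
  Customer focus 85 × 0.17 = 14.45
  Initiative 26 × 0.18 = 4.68
  Collaboration 57 × 0.38 = 21.66
  Quality of work 78 × 0.09 = 7.02
  Leadership 40 × 0.18 = 7.2
Sum = 55.01
55.01 ≥ 55 → Satisfactory

Satisfactory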